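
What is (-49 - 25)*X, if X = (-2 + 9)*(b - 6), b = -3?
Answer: 4662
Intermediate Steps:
X = -63 (X = (-2 + 9)*(-3 - 6) = 7*(-9) = -63)
(-49 - 25)*X = (-49 - 25)*(-63) = -74*(-63) = 4662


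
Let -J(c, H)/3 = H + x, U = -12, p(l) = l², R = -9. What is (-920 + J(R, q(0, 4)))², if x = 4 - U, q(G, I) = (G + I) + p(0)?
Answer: 960400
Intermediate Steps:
q(G, I) = G + I (q(G, I) = (G + I) + 0² = (G + I) + 0 = G + I)
x = 16 (x = 4 - 1*(-12) = 4 + 12 = 16)
J(c, H) = -48 - 3*H (J(c, H) = -3*(H + 16) = -3*(16 + H) = -48 - 3*H)
(-920 + J(R, q(0, 4)))² = (-920 + (-48 - 3*(0 + 4)))² = (-920 + (-48 - 3*4))² = (-920 + (-48 - 12))² = (-920 - 60)² = (-980)² = 960400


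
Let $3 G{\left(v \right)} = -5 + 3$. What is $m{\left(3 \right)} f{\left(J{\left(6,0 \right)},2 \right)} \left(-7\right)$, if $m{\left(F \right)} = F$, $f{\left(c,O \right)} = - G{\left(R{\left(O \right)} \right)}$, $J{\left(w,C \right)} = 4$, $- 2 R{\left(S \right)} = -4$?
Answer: $-14$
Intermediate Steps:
$R{\left(S \right)} = 2$ ($R{\left(S \right)} = \left(- \frac{1}{2}\right) \left(-4\right) = 2$)
$G{\left(v \right)} = - \frac{2}{3}$ ($G{\left(v \right)} = \frac{-5 + 3}{3} = \frac{1}{3} \left(-2\right) = - \frac{2}{3}$)
$f{\left(c,O \right)} = \frac{2}{3}$ ($f{\left(c,O \right)} = \left(-1\right) \left(- \frac{2}{3}\right) = \frac{2}{3}$)
$m{\left(3 \right)} f{\left(J{\left(6,0 \right)},2 \right)} \left(-7\right) = 3 \cdot \frac{2}{3} \left(-7\right) = 2 \left(-7\right) = -14$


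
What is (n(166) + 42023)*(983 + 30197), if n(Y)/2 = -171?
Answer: 1299613580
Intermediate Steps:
n(Y) = -342 (n(Y) = 2*(-171) = -342)
(n(166) + 42023)*(983 + 30197) = (-342 + 42023)*(983 + 30197) = 41681*31180 = 1299613580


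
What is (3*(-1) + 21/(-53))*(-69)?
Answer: 12420/53 ≈ 234.34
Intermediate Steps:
(3*(-1) + 21/(-53))*(-69) = (-3 + 21*(-1/53))*(-69) = (-3 - 21/53)*(-69) = -180/53*(-69) = 12420/53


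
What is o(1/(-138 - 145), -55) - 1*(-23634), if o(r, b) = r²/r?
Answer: 6688421/283 ≈ 23634.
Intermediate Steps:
o(r, b) = r
o(1/(-138 - 145), -55) - 1*(-23634) = 1/(-138 - 145) - 1*(-23634) = 1/(-283) + 23634 = -1/283 + 23634 = 6688421/283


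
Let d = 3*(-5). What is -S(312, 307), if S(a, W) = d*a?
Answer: 4680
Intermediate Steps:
d = -15
S(a, W) = -15*a
-S(312, 307) = -(-15)*312 = -1*(-4680) = 4680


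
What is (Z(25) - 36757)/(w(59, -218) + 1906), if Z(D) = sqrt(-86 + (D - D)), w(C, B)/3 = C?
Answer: -36757/2083 + I*sqrt(86)/2083 ≈ -17.646 + 0.004452*I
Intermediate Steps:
w(C, B) = 3*C
Z(D) = I*sqrt(86) (Z(D) = sqrt(-86 + 0) = sqrt(-86) = I*sqrt(86))
(Z(25) - 36757)/(w(59, -218) + 1906) = (I*sqrt(86) - 36757)/(3*59 + 1906) = (-36757 + I*sqrt(86))/(177 + 1906) = (-36757 + I*sqrt(86))/2083 = (-36757 + I*sqrt(86))*(1/2083) = -36757/2083 + I*sqrt(86)/2083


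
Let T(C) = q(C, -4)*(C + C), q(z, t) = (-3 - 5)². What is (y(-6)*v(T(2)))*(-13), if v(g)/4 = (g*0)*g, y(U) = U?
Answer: 0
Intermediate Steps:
q(z, t) = 64 (q(z, t) = (-8)² = 64)
T(C) = 128*C (T(C) = 64*(C + C) = 64*(2*C) = 128*C)
v(g) = 0 (v(g) = 4*((g*0)*g) = 4*(0*g) = 4*0 = 0)
(y(-6)*v(T(2)))*(-13) = -6*0*(-13) = 0*(-13) = 0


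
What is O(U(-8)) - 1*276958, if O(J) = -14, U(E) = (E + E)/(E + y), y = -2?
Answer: -276972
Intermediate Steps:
U(E) = 2*E/(-2 + E) (U(E) = (E + E)/(E - 2) = (2*E)/(-2 + E) = 2*E/(-2 + E))
O(U(-8)) - 1*276958 = -14 - 1*276958 = -14 - 276958 = -276972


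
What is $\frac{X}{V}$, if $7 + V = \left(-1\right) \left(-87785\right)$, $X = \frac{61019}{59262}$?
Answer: $\frac{8717}{743128548} \approx 1.173 \cdot 10^{-5}$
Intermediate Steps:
$X = \frac{8717}{8466}$ ($X = 61019 \cdot \frac{1}{59262} = \frac{8717}{8466} \approx 1.0296$)
$V = 87778$ ($V = -7 - -87785 = -7 + 87785 = 87778$)
$\frac{X}{V} = \frac{8717}{8466 \cdot 87778} = \frac{8717}{8466} \cdot \frac{1}{87778} = \frac{8717}{743128548}$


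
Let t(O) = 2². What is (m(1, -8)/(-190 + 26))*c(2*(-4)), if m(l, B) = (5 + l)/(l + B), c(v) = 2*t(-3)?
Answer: 12/287 ≈ 0.041812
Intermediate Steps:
t(O) = 4
c(v) = 8 (c(v) = 2*4 = 8)
m(l, B) = (5 + l)/(B + l)
(m(1, -8)/(-190 + 26))*c(2*(-4)) = (((5 + 1)/(-8 + 1))/(-190 + 26))*8 = ((6/(-7))/(-164))*8 = -(-1)*6/1148*8 = -1/164*(-6/7)*8 = (3/574)*8 = 12/287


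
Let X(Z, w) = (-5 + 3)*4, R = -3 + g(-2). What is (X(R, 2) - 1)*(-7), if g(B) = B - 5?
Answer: 63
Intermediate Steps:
g(B) = -5 + B
R = -10 (R = -3 + (-5 - 2) = -3 - 7 = -10)
X(Z, w) = -8 (X(Z, w) = -2*4 = -8)
(X(R, 2) - 1)*(-7) = (-8 - 1)*(-7) = -9*(-7) = 63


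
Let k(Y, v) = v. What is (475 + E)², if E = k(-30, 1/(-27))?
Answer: 164454976/729 ≈ 2.2559e+5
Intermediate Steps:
E = -1/27 (E = 1/(-27) = -1/27 ≈ -0.037037)
(475 + E)² = (475 - 1/27)² = (12824/27)² = 164454976/729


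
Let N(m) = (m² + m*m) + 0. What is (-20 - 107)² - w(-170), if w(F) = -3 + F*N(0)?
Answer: 16132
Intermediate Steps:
N(m) = 2*m² (N(m) = (m² + m²) + 0 = 2*m² + 0 = 2*m²)
w(F) = -3 (w(F) = -3 + F*(2*0²) = -3 + F*(2*0) = -3 + F*0 = -3 + 0 = -3)
(-20 - 107)² - w(-170) = (-20 - 107)² - 1*(-3) = (-127)² + 3 = 16129 + 3 = 16132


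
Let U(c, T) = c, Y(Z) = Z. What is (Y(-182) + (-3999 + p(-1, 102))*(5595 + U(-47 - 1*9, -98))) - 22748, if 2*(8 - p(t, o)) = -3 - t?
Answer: -22123540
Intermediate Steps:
p(t, o) = 19/2 + t/2 (p(t, o) = 8 - (-3 - t)/2 = 8 + (3/2 + t/2) = 19/2 + t/2)
(Y(-182) + (-3999 + p(-1, 102))*(5595 + U(-47 - 1*9, -98))) - 22748 = (-182 + (-3999 + (19/2 + (1/2)*(-1)))*(5595 + (-47 - 1*9))) - 22748 = (-182 + (-3999 + (19/2 - 1/2))*(5595 + (-47 - 9))) - 22748 = (-182 + (-3999 + 9)*(5595 - 56)) - 22748 = (-182 - 3990*5539) - 22748 = (-182 - 22100610) - 22748 = -22100792 - 22748 = -22123540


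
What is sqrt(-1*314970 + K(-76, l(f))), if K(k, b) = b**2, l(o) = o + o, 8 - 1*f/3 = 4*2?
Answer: I*sqrt(314970) ≈ 561.22*I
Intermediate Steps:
f = 0 (f = 24 - 12*2 = 24 - 3*8 = 24 - 24 = 0)
l(o) = 2*o
sqrt(-1*314970 + K(-76, l(f))) = sqrt(-1*314970 + (2*0)**2) = sqrt(-314970 + 0**2) = sqrt(-314970 + 0) = sqrt(-314970) = I*sqrt(314970)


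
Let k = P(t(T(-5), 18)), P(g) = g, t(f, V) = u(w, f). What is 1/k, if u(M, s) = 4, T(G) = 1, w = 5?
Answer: ¼ ≈ 0.25000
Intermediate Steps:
t(f, V) = 4
k = 4
1/k = 1/4 = ¼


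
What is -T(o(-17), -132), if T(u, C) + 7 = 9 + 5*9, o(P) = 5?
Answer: -47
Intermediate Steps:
T(u, C) = 47 (T(u, C) = -7 + (9 + 5*9) = -7 + (9 + 45) = -7 + 54 = 47)
-T(o(-17), -132) = -1*47 = -47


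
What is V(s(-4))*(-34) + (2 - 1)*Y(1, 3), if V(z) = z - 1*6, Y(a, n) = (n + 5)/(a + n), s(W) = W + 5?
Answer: 172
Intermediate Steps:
s(W) = 5 + W
Y(a, n) = (5 + n)/(a + n)
V(z) = -6 + z (V(z) = z - 6 = -6 + z)
V(s(-4))*(-34) + (2 - 1)*Y(1, 3) = (-6 + (5 - 4))*(-34) + (2 - 1)*((5 + 3)/(1 + 3)) = (-6 + 1)*(-34) + 1*(8/4) = -5*(-34) + 1*((1/4)*8) = 170 + 1*2 = 170 + 2 = 172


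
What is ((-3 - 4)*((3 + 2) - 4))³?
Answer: -343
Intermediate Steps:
((-3 - 4)*((3 + 2) - 4))³ = (-7*(5 - 4))³ = (-7*1)³ = (-7)³ = -343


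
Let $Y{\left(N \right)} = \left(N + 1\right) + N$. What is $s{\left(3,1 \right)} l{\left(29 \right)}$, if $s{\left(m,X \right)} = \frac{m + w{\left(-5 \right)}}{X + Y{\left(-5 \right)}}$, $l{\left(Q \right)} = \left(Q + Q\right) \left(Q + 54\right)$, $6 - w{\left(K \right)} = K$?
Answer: $- \frac{16849}{2} \approx -8424.5$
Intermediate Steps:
$w{\left(K \right)} = 6 - K$
$l{\left(Q \right)} = 2 Q \left(54 + Q\right)$
$Y{\left(N \right)} = 1 + 2 N$ ($Y{\left(N \right)} = \left(1 + N\right) + N = 1 + 2 N$)
$s{\left(m,X \right)} = \frac{11 + m}{-9 + X}$ ($s{\left(m,X \right)} = \frac{m + \left(6 - -5\right)}{X + \left(1 + 2 \left(-5\right)\right)} = \frac{m + \left(6 + 5\right)}{X + \left(1 - 10\right)} = \frac{m + 11}{X - 9} = \frac{11 + m}{-9 + X}$)
$s{\left(3,1 \right)} l{\left(29 \right)} = \frac{11 + 3}{-9 + 1} \cdot 2 \cdot 29 \left(54 + 29\right) = \frac{1}{-8} \cdot 14 \cdot 2 \cdot 29 \cdot 83 = \left(- \frac{1}{8}\right) 14 \cdot 4814 = \left(- \frac{7}{4}\right) 4814 = - \frac{16849}{2}$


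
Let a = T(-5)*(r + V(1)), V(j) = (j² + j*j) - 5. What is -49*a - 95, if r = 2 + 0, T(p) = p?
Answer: -340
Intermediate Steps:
V(j) = -5 + 2*j² (V(j) = (j² + j²) - 5 = 2*j² - 5 = -5 + 2*j²)
r = 2
a = 5 (a = -5*(2 + (-5 + 2*1²)) = -5*(2 + (-5 + 2*1)) = -5*(2 + (-5 + 2)) = -5*(2 - 3) = -5*(-1) = 5)
-49*a - 95 = -49*5 - 95 = -245 - 95 = -340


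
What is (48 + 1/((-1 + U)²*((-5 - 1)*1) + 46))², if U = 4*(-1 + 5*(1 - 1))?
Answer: 24910081/10816 ≈ 2303.1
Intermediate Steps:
U = -4 (U = 4*(-1 + 5*0) = 4*(-1 + 0) = 4*(-1) = -4)
(48 + 1/((-1 + U)²*((-5 - 1)*1) + 46))² = (48 + 1/((-1 - 4)²*((-5 - 1)*1) + 46))² = (48 + 1/((-5)²*(-6*1) + 46))² = (48 + 1/(25*(-6) + 46))² = (48 + 1/(-150 + 46))² = (48 + 1/(-104))² = (48 - 1/104)² = (4991/104)² = 24910081/10816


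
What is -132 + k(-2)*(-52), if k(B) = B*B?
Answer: -340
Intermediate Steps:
k(B) = B**2
-132 + k(-2)*(-52) = -132 + (-2)**2*(-52) = -132 + 4*(-52) = -132 - 208 = -340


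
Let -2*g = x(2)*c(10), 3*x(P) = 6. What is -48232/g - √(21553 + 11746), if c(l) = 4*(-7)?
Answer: -12058/7 - √33299 ≈ -1905.1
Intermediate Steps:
x(P) = 2 (x(P) = (⅓)*6 = 2)
c(l) = -28
g = 28 (g = -(-28) = -½*(-56) = 28)
-48232/g - √(21553 + 11746) = -48232/28 - √(21553 + 11746) = -48232*1/28 - √33299 = -12058/7 - √33299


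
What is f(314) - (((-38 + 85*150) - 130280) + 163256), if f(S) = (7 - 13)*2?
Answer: -45700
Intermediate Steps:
f(S) = -12 (f(S) = -6*2 = -12)
f(314) - (((-38 + 85*150) - 130280) + 163256) = -12 - (((-38 + 85*150) - 130280) + 163256) = -12 - (((-38 + 12750) - 130280) + 163256) = -12 - ((12712 - 130280) + 163256) = -12 - (-117568 + 163256) = -12 - 1*45688 = -12 - 45688 = -45700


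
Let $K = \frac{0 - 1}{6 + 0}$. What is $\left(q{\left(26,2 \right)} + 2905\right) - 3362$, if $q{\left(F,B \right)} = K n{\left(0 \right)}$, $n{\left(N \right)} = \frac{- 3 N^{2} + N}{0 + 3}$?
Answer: $-457$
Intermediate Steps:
$K = - \frac{1}{6} \approx -0.16667$
$n{\left(N \right)} = - N^{2} + \frac{N}{3}$ ($n{\left(N \right)} = \frac{N - 3 N^{2}}{3} = \left(N - 3 N^{2}\right) \frac{1}{3} = - N^{2} + \frac{N}{3}$)
$q{\left(F,B \right)} = 0$ ($q{\left(F,B \right)} = - \frac{0 \left(\frac{1}{3} - 0\right)}{6} = - \frac{0 \left(\frac{1}{3} + 0\right)}{6} = - \frac{0 \cdot \frac{1}{3}}{6} = \left(- \frac{1}{6}\right) 0 = 0$)
$\left(q{\left(26,2 \right)} + 2905\right) - 3362 = \left(0 + 2905\right) - 3362 = 2905 - 3362 = -457$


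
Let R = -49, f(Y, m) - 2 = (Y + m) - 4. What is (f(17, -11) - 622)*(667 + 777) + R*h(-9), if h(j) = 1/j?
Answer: -8031479/9 ≈ -8.9239e+5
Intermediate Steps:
f(Y, m) = -2 + Y + m (f(Y, m) = 2 + ((Y + m) - 4) = 2 + (-4 + Y + m) = -2 + Y + m)
(f(17, -11) - 622)*(667 + 777) + R*h(-9) = ((-2 + 17 - 11) - 622)*(667 + 777) - 49/(-9) = (4 - 622)*1444 - 49*(-1/9) = -618*1444 + 49/9 = -892392 + 49/9 = -8031479/9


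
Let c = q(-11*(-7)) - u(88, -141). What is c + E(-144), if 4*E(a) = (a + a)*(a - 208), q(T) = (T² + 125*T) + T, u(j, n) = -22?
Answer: 40997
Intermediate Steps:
q(T) = T² + 126*T
E(a) = a*(-208 + a)/2 (E(a) = ((a + a)*(a - 208))/4 = ((2*a)*(-208 + a))/4 = (2*a*(-208 + a))/4 = a*(-208 + a)/2)
c = 15653 (c = (-11*(-7))*(126 - 11*(-7)) - 1*(-22) = 77*(126 + 77) + 22 = 77*203 + 22 = 15631 + 22 = 15653)
c + E(-144) = 15653 + (½)*(-144)*(-208 - 144) = 15653 + (½)*(-144)*(-352) = 15653 + 25344 = 40997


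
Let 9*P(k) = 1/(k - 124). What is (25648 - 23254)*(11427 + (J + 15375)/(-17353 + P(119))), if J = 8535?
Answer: 10679763721284/390443 ≈ 2.7353e+7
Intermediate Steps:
P(k) = 1/(9*(-124 + k)) (P(k) = 1/(9*(k - 124)) = 1/(9*(-124 + k)))
(25648 - 23254)*(11427 + (J + 15375)/(-17353 + P(119))) = (25648 - 23254)*(11427 + (8535 + 15375)/(-17353 + 1/(9*(-124 + 119)))) = 2394*(11427 + 23910/(-17353 + (1/9)/(-5))) = 2394*(11427 + 23910/(-17353 + (1/9)*(-1/5))) = 2394*(11427 + 23910/(-17353 - 1/45)) = 2394*(11427 + 23910/(-780886/45)) = 2394*(11427 + 23910*(-45/780886)) = 2394*(11427 - 537975/390443) = 2394*(4461054186/390443) = 10679763721284/390443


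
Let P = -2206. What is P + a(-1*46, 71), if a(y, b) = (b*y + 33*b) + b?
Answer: -3058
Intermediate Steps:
a(y, b) = 34*b + b*y (a(y, b) = (33*b + b*y) + b = 34*b + b*y)
P + a(-1*46, 71) = -2206 + 71*(34 - 1*46) = -2206 + 71*(34 - 46) = -2206 + 71*(-12) = -2206 - 852 = -3058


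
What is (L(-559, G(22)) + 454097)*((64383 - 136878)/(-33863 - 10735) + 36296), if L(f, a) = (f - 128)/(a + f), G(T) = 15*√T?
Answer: 37677413030238779270/2285877923 + 5560583162805*√22/4571755846 ≈ 1.6483e+10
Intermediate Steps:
L(f, a) = (-128 + f)/(a + f)
(L(-559, G(22)) + 454097)*((64383 - 136878)/(-33863 - 10735) + 36296) = ((-128 - 559)/(15*√22 - 559) + 454097)*((64383 - 136878)/(-33863 - 10735) + 36296) = (-687/(-559 + 15*√22) + 454097)*(-72495/(-44598) + 36296) = (-687/(-559 + 15*√22) + 454097)*(-72495*(-1/44598) + 36296) = (454097 - 687/(-559 + 15*√22))*(24165/14866 + 36296) = (454097 - 687/(-559 + 15*√22))*(539600501/14866) = 245030968702597/14866 - 370705544187/(14866*(-559 + 15*√22))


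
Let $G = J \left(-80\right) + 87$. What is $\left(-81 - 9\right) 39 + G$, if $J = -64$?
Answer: $1697$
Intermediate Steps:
$G = 5207$ ($G = \left(-64\right) \left(-80\right) + 87 = 5120 + 87 = 5207$)
$\left(-81 - 9\right) 39 + G = \left(-81 - 9\right) 39 + 5207 = \left(-90\right) 39 + 5207 = -3510 + 5207 = 1697$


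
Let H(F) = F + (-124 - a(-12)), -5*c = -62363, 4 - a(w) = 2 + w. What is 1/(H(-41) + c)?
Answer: 5/61468 ≈ 8.1343e-5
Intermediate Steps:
a(w) = 2 - w (a(w) = 4 - (2 + w) = 4 + (-2 - w) = 2 - w)
c = 62363/5 (c = -1/5*(-62363) = 62363/5 ≈ 12473.)
H(F) = -138 + F (H(F) = F + (-124 - (2 - 1*(-12))) = F + (-124 - (2 + 12)) = F + (-124 - 1*14) = F + (-124 - 14) = F - 138 = -138 + F)
1/(H(-41) + c) = 1/((-138 - 41) + 62363/5) = 1/(-179 + 62363/5) = 1/(61468/5) = 5/61468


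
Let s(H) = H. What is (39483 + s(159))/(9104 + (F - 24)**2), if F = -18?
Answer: 19821/5434 ≈ 3.6476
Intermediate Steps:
(39483 + s(159))/(9104 + (F - 24)**2) = (39483 + 159)/(9104 + (-18 - 24)**2) = 39642/(9104 + (-42)**2) = 39642/(9104 + 1764) = 39642/10868 = 39642*(1/10868) = 19821/5434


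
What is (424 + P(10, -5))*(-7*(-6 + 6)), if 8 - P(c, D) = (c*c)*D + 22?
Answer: 0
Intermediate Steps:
P(c, D) = -14 - D*c² (P(c, D) = 8 - ((c*c)*D + 22) = 8 - (c²*D + 22) = 8 - (D*c² + 22) = 8 - (22 + D*c²) = 8 + (-22 - D*c²) = -14 - D*c²)
(424 + P(10, -5))*(-7*(-6 + 6)) = (424 + (-14 - 1*(-5)*10²))*(-7*(-6 + 6)) = (424 + (-14 - 1*(-5)*100))*(-7*0) = (424 + (-14 + 500))*0 = (424 + 486)*0 = 910*0 = 0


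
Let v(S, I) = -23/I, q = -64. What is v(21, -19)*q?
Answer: -1472/19 ≈ -77.474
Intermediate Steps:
v(21, -19)*q = -23/(-19)*(-64) = -23*(-1/19)*(-64) = (23/19)*(-64) = -1472/19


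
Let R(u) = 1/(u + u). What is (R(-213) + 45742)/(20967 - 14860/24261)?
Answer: 157584017917/72230504834 ≈ 2.1817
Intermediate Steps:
R(u) = 1/(2*u)
(R(-213) + 45742)/(20967 - 14860/24261) = ((½)/(-213) + 45742)/(20967 - 14860/24261) = ((½)*(-1/213) + 45742)/(20967 - 14860*1/24261) = (-1/426 + 45742)/(20967 - 14860/24261) = 19486091/(426*(508665527/24261)) = (19486091/426)*(24261/508665527) = 157584017917/72230504834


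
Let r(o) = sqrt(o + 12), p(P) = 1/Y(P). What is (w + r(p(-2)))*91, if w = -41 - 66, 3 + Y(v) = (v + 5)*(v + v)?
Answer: -9737 + 91*sqrt(2685)/15 ≈ -9422.6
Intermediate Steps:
Y(v) = -3 + 2*v*(5 + v) (Y(v) = -3 + (v + 5)*(v + v) = -3 + (5 + v)*(2*v) = -3 + 2*v*(5 + v))
w = -107
p(P) = 1/(-3 + 2*P**2 + 10*P)
r(o) = sqrt(12 + o)
(w + r(p(-2)))*91 = (-107 + sqrt(12 + 1/(-3 + 2*(-2)**2 + 10*(-2))))*91 = (-107 + sqrt(12 + 1/(-3 + 2*4 - 20)))*91 = (-107 + sqrt(12 + 1/(-3 + 8 - 20)))*91 = (-107 + sqrt(12 + 1/(-15)))*91 = (-107 + sqrt(12 - 1/15))*91 = (-107 + sqrt(179/15))*91 = (-107 + sqrt(2685)/15)*91 = -9737 + 91*sqrt(2685)/15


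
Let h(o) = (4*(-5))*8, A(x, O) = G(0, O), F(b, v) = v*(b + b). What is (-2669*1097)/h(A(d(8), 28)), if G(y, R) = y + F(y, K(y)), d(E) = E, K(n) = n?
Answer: 2927893/160 ≈ 18299.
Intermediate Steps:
F(b, v) = 2*b*v (F(b, v) = v*(2*b) = 2*b*v)
G(y, R) = y + 2*y² (G(y, R) = y + 2*y*y = y + 2*y²)
A(x, O) = 0 (A(x, O) = 0*(1 + 2*0) = 0*(1 + 0) = 0*1 = 0)
h(o) = -160 (h(o) = -20*8 = -160)
(-2669*1097)/h(A(d(8), 28)) = -2669*1097/(-160) = -2927893*(-1/160) = 2927893/160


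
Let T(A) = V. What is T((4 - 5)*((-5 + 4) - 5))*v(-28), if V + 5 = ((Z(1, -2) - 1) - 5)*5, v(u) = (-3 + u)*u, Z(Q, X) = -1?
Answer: -34720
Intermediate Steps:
v(u) = u*(-3 + u)
V = -40 (V = -5 + ((-1 - 1) - 5)*5 = -5 + (-2 - 5)*5 = -5 - 7*5 = -5 - 35 = -40)
T(A) = -40
T((4 - 5)*((-5 + 4) - 5))*v(-28) = -(-1120)*(-3 - 28) = -(-1120)*(-31) = -40*868 = -34720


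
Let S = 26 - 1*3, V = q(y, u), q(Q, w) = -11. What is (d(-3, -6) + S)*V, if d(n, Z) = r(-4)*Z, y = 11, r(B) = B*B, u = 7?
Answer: 803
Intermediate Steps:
r(B) = B²
V = -11
S = 23 (S = 26 - 3 = 23)
d(n, Z) = 16*Z (d(n, Z) = (-4)²*Z = 16*Z)
(d(-3, -6) + S)*V = (16*(-6) + 23)*(-11) = (-96 + 23)*(-11) = -73*(-11) = 803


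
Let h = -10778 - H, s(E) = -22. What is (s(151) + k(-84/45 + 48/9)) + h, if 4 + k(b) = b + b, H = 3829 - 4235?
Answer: -155866/15 ≈ -10391.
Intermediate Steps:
H = -406
h = -10372 (h = -10778 - 1*(-406) = -10778 + 406 = -10372)
k(b) = -4 + 2*b (k(b) = -4 + (b + b) = -4 + 2*b)
(s(151) + k(-84/45 + 48/9)) + h = (-22 + (-4 + 2*(-84/45 + 48/9))) - 10372 = (-22 + (-4 + 2*(-84*1/45 + 48*(1/9)))) - 10372 = (-22 + (-4 + 2*(-28/15 + 16/3))) - 10372 = (-22 + (-4 + 2*(52/15))) - 10372 = (-22 + (-4 + 104/15)) - 10372 = (-22 + 44/15) - 10372 = -286/15 - 10372 = -155866/15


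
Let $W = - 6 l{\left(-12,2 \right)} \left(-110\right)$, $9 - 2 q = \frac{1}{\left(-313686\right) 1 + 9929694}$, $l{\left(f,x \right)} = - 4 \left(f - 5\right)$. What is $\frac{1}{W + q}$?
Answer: $\frac{19232016}{863219422151} \approx 2.2279 \cdot 10^{-5}$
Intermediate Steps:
$l{\left(f,x \right)} = 20 - 4 f$ ($l{\left(f,x \right)} = - 4 \left(-5 + f\right) = 20 - 4 f$)
$q = \frac{86544071}{19232016}$ ($q = \frac{9}{2} - \frac{1}{2 \left(\left(-313686\right) 1 + 9929694\right)} = \frac{9}{2} - \frac{1}{2 \left(-313686 + 9929694\right)} = \frac{9}{2} - \frac{1}{2 \cdot 9616008} = \frac{9}{2} - \frac{1}{19232016} = \frac{86544071}{19232016} \approx 4.5$)
$W = 44880$ ($W = - 6 \left(20 - -48\right) \left(-110\right) = - 6 \left(20 + 48\right) \left(-110\right) = \left(-6\right) 68 \left(-110\right) = \left(-408\right) \left(-110\right) = 44880$)
$\frac{1}{W + q} = \frac{1}{44880 + \frac{86544071}{19232016}} = \frac{1}{\frac{863219422151}{19232016}} = \frac{19232016}{863219422151}$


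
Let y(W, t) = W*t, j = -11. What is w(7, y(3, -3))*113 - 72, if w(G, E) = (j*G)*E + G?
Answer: 79028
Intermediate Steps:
w(G, E) = G - 11*E*G (w(G, E) = (-11*G)*E + G = -11*E*G + G = G - 11*E*G)
w(7, y(3, -3))*113 - 72 = (7*(1 - 33*(-3)))*113 - 72 = (7*(1 - 11*(-9)))*113 - 72 = (7*(1 + 99))*113 - 72 = (7*100)*113 - 72 = 700*113 - 72 = 79100 - 72 = 79028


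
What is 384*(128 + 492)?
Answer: 238080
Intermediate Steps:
384*(128 + 492) = 384*620 = 238080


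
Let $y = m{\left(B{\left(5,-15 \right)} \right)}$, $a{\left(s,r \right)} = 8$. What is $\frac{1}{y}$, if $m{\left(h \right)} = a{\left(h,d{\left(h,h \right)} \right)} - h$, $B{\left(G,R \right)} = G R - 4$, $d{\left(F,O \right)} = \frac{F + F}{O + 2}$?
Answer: $\frac{1}{87} \approx 0.011494$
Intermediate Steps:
$d{\left(F,O \right)} = \frac{2 F}{2 + O}$
$B{\left(G,R \right)} = -4 + G R$
$m{\left(h \right)} = 8 - h$
$y = 87$ ($y = 8 - \left(-4 + 5 \left(-15\right)\right) = 8 - \left(-4 - 75\right) = 8 - -79 = 8 + 79 = 87$)
$\frac{1}{y} = \frac{1}{87}$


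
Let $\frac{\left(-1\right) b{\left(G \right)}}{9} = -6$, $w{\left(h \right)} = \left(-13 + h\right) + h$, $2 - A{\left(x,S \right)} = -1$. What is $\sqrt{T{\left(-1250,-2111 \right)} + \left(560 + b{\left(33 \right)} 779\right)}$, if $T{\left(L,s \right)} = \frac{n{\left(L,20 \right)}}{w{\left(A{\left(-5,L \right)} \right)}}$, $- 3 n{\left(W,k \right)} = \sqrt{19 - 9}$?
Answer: $\frac{\sqrt{18798066 + 21 \sqrt{10}}}{21} \approx 206.46$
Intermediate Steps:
$A{\left(x,S \right)} = 3$ ($A{\left(x,S \right)} = 2 - -1 = 2 + 1 = 3$)
$n{\left(W,k \right)} = - \frac{\sqrt{10}}{3}$ ($n{\left(W,k \right)} = - \frac{\sqrt{19 - 9}}{3} = - \frac{\sqrt{10}}{3}$)
$w{\left(h \right)} = -13 + 2 h$
$b{\left(G \right)} = 54$ ($b{\left(G \right)} = \left(-9\right) \left(-6\right) = 54$)
$T{\left(L,s \right)} = \frac{\sqrt{10}}{21}$ ($T{\left(L,s \right)} = \frac{\left(- \frac{1}{3}\right) \sqrt{10}}{-13 + 2 \cdot 3} = \frac{\left(- \frac{1}{3}\right) \sqrt{10}}{-13 + 6} = \frac{\left(- \frac{1}{3}\right) \sqrt{10}}{-7} = - \frac{\sqrt{10}}{3} \left(- \frac{1}{7}\right) = \frac{\sqrt{10}}{21}$)
$\sqrt{T{\left(-1250,-2111 \right)} + \left(560 + b{\left(33 \right)} 779\right)} = \sqrt{\frac{\sqrt{10}}{21} + \left(560 + 54 \cdot 779\right)} = \sqrt{\frac{\sqrt{10}}{21} + \left(560 + 42066\right)} = \sqrt{\frac{\sqrt{10}}{21} + 42626} = \sqrt{42626 + \frac{\sqrt{10}}{21}}$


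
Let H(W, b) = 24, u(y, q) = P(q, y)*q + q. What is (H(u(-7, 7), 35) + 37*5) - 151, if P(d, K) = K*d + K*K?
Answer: 58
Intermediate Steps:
P(d, K) = K² + K*d (P(d, K) = K*d + K² = K² + K*d)
u(y, q) = q + q*y*(q + y) (u(y, q) = (y*(y + q))*q + q = (y*(q + y))*q + q = q*y*(q + y) + q = q + q*y*(q + y))
(H(u(-7, 7), 35) + 37*5) - 151 = (24 + 37*5) - 151 = (24 + 185) - 151 = 209 - 151 = 58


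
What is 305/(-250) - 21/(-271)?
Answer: -15481/13550 ≈ -1.1425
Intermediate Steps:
305/(-250) - 21/(-271) = 305*(-1/250) - 21*(-1/271) = -61/50 + 21/271 = -15481/13550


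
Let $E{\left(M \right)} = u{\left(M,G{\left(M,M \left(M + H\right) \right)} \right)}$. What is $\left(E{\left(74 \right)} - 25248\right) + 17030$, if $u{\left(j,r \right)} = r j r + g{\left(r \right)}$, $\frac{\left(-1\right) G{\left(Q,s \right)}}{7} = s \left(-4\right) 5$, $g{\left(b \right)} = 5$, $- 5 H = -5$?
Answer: $44675945991787$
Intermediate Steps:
$H = 1$ ($H = \left(- \frac{1}{5}\right) \left(-5\right) = 1$)
$G{\left(Q,s \right)} = 140 s$ ($G{\left(Q,s \right)} = - 7 s \left(-4\right) 5 = - 7 - 4 s 5 = - 7 \left(- 20 s\right) = 140 s$)
$u{\left(j,r \right)} = 5 + j r^{2}$ ($u{\left(j,r \right)} = r j r + 5 = j r r + 5 = j r^{2} + 5 = 5 + j r^{2}$)
$E{\left(M \right)} = 5 + 19600 M^{3} \left(1 + M\right)^{2}$ ($E{\left(M \right)} = 5 + M \left(140 M \left(M + 1\right)\right)^{2} = 5 + M \left(140 M \left(1 + M\right)\right)^{2} = 5 + M 19600 M^{2} \left(1 + M\right)^{2} = 5 + 19600 M^{3} \left(1 + M\right)^{2}$)
$\left(E{\left(74 \right)} - 25248\right) + 17030 = \left(\left(5 + 19600 \cdot 74^{3} \left(1 + 74\right)^{2}\right) - 25248\right) + 17030 = \left(\left(5 + 19600 \cdot 405224 \cdot 75^{2}\right) - 25248\right) + 17030 = \left(\left(5 + 19600 \cdot 405224 \cdot 5625\right) - 25248\right) + 17030 = \left(\left(5 + 44675946000000\right) - 25248\right) + 17030 = \left(44675946000005 - 25248\right) + 17030 = 44675945974757 + 17030 = 44675945991787$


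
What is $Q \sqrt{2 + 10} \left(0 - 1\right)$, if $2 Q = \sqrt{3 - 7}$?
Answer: $- 2 i \sqrt{3} \approx - 3.4641 i$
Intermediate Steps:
$Q = i$ ($Q = \frac{\sqrt{3 - 7}}{2} = \frac{\sqrt{-4}}{2} = \frac{2 i}{2} = i \approx 1.0 i$)
$Q \sqrt{2 + 10} \left(0 - 1\right) = i \sqrt{2 + 10} \left(0 - 1\right) = i \sqrt{12} \left(0 - 1\right) = i 2 \sqrt{3} \left(-1\right) = 2 i \sqrt{3} \left(-1\right) = - 2 i \sqrt{3}$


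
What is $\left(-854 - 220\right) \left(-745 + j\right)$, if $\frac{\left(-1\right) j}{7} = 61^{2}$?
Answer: $28774608$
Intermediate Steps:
$j = -26047$ ($j = - 7 \cdot 61^{2} = \left(-7\right) 3721 = -26047$)
$\left(-854 - 220\right) \left(-745 + j\right) = \left(-854 - 220\right) \left(-745 - 26047\right) = \left(-1074\right) \left(-26792\right) = 28774608$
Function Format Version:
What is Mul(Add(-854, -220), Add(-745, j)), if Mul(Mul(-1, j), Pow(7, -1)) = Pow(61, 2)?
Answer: 28774608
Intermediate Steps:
j = -26047 (j = Mul(-7, Pow(61, 2)) = Mul(-7, 3721) = -26047)
Mul(Add(-854, -220), Add(-745, j)) = Mul(Add(-854, -220), Add(-745, -26047)) = Mul(-1074, -26792) = 28774608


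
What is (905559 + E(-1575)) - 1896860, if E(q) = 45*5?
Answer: -991076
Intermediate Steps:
E(q) = 225
(905559 + E(-1575)) - 1896860 = (905559 + 225) - 1896860 = 905784 - 1896860 = -991076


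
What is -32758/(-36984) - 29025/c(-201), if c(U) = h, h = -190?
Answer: 53984231/351348 ≈ 153.65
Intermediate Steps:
c(U) = -190
-32758/(-36984) - 29025/c(-201) = -32758/(-36984) - 29025/(-190) = -32758*(-1/36984) - 29025*(-1/190) = 16379/18492 + 5805/38 = 53984231/351348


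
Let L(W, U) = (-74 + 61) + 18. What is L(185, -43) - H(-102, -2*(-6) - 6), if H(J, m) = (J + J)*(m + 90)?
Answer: 19589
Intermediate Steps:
H(J, m) = 2*J*(90 + m) (H(J, m) = (2*J)*(90 + m) = 2*J*(90 + m))
L(W, U) = 5 (L(W, U) = -13 + 18 = 5)
L(185, -43) - H(-102, -2*(-6) - 6) = 5 - 2*(-102)*(90 + (-2*(-6) - 6)) = 5 - 2*(-102)*(90 + (12 - 6)) = 5 - 2*(-102)*(90 + 6) = 5 - 2*(-102)*96 = 5 - 1*(-19584) = 5 + 19584 = 19589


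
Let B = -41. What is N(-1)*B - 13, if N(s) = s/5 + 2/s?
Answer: 386/5 ≈ 77.200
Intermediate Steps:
N(s) = 2/s + s/5 (N(s) = s*(⅕) + 2/s = s/5 + 2/s = 2/s + s/5)
N(-1)*B - 13 = (2/(-1) + (⅕)*(-1))*(-41) - 13 = (2*(-1) - ⅕)*(-41) - 13 = (-2 - ⅕)*(-41) - 13 = -11/5*(-41) - 13 = 451/5 - 13 = 386/5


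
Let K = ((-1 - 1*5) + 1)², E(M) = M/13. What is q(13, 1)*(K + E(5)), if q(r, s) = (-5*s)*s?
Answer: -1650/13 ≈ -126.92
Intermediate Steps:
E(M) = M/13 (E(M) = M*(1/13) = M/13)
q(r, s) = -5*s²
K = 25 (K = ((-1 - 5) + 1)² = (-6 + 1)² = (-5)² = 25)
q(13, 1)*(K + E(5)) = (-5*1²)*(25 + (1/13)*5) = (-5*1)*(25 + 5/13) = -5*330/13 = -1650/13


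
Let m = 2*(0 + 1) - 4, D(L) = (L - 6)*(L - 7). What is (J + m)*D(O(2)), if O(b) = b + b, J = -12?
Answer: -84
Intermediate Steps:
O(b) = 2*b
D(L) = (-7 + L)*(-6 + L) (D(L) = (-6 + L)*(-7 + L) = (-7 + L)*(-6 + L))
m = -2 (m = 2*1 - 4 = 2 - 4 = -2)
(J + m)*D(O(2)) = (-12 - 2)*(42 + (2*2)² - 26*2) = -14*(42 + 4² - 13*4) = -14*(42 + 16 - 52) = -14*6 = -84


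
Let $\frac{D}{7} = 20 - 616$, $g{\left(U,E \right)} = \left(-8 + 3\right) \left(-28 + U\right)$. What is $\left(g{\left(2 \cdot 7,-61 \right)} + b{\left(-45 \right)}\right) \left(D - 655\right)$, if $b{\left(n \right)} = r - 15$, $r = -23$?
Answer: $-154464$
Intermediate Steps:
$g{\left(U,E \right)} = 140 - 5 U$ ($g{\left(U,E \right)} = - 5 \left(-28 + U\right) = 140 - 5 U$)
$D = -4172$ ($D = 7 \left(20 - 616\right) = 7 \left(-596\right) = -4172$)
$b{\left(n \right)} = -38$ ($b{\left(n \right)} = -23 - 15 = -38$)
$\left(g{\left(2 \cdot 7,-61 \right)} + b{\left(-45 \right)}\right) \left(D - 655\right) = \left(\left(140 - 5 \cdot 2 \cdot 7\right) - 38\right) \left(-4172 - 655\right) = \left(\left(140 - 70\right) - 38\right) \left(-4827\right) = \left(70 - 38\right) \left(-4827\right) = 32 \left(-4827\right) = -154464$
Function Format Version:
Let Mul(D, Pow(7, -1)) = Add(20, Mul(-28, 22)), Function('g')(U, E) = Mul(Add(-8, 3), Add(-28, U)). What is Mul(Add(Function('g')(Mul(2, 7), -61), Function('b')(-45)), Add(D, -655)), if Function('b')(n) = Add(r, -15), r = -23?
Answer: -154464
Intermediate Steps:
Function('g')(U, E) = Add(140, Mul(-5, U)) (Function('g')(U, E) = Mul(-5, Add(-28, U)) = Add(140, Mul(-5, U)))
D = -4172 (D = Mul(7, Add(20, Mul(-28, 22))) = Mul(7, Add(20, -616)) = Mul(7, -596) = -4172)
Function('b')(n) = -38 (Function('b')(n) = Add(-23, -15) = -38)
Mul(Add(Function('g')(Mul(2, 7), -61), Function('b')(-45)), Add(D, -655)) = Mul(Add(Add(140, Mul(-5, Mul(2, 7))), -38), Add(-4172, -655)) = Mul(Add(Add(140, Mul(-5, 14)), -38), -4827) = Mul(Add(Add(140, -70), -38), -4827) = Mul(Add(70, -38), -4827) = Mul(32, -4827) = -154464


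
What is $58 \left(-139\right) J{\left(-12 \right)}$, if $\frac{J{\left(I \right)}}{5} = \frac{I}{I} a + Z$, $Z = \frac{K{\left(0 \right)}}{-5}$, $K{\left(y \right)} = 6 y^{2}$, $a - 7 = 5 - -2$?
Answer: $-564340$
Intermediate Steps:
$a = 14$ ($a = 7 + \left(5 - -2\right) = 7 + \left(5 + 2\right) = 7 + 7 = 14$)
$Z = 0$ ($Z = \frac{6 \cdot 0^{2}}{-5} = 6 \cdot 0 \left(- \frac{1}{5}\right) = 0 \left(- \frac{1}{5}\right) = 0$)
$J{\left(I \right)} = 70$ ($J{\left(I \right)} = 5 \left(\frac{I}{I} 14 + 0\right) = 5 \left(1 \cdot 14 + 0\right) = 5 \left(14 + 0\right) = 5 \cdot 14 = 70$)
$58 \left(-139\right) J{\left(-12 \right)} = 58 \left(-139\right) 70 = \left(-8062\right) 70 = -564340$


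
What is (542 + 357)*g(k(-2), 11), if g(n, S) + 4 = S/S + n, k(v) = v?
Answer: -4495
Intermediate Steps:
g(n, S) = -3 + n (g(n, S) = -4 + (S/S + n) = -4 + (1 + n) = -3 + n)
(542 + 357)*g(k(-2), 11) = (542 + 357)*(-3 - 2) = 899*(-5) = -4495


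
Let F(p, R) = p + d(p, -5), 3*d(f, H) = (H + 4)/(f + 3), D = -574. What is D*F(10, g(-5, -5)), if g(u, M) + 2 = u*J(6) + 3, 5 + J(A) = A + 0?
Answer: -223286/39 ≈ -5725.3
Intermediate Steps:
d(f, H) = (4 + H)/(3*(3 + f)) (d(f, H) = ((H + 4)/(f + 3))/3 = ((4 + H)/(3 + f))/3 = (4 + H)/(3*(3 + f)))
J(A) = -5 + A (J(A) = -5 + (A + 0) = -5 + A)
g(u, M) = 1 + u (g(u, M) = -2 + (u*(-5 + 6) + 3) = -2 + (u*1 + 3) = -2 + (u + 3) = -2 + (3 + u) = 1 + u)
F(p, R) = p - 1/(3*(3 + p)) (F(p, R) = p + (4 - 5)/(3*(3 + p)) = p + (1/3)*(-1)/(3 + p) = p - 1/(3*(3 + p)))
D*F(10, g(-5, -5)) = -574*(-1/3 + 10*(3 + 10))/(3 + 10) = -574*(-1/3 + 10*13)/13 = -574*(-1/3 + 130)/13 = -574*389/(13*3) = -574*389/39 = -223286/39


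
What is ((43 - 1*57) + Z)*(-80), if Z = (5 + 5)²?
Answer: -6880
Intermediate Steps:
Z = 100 (Z = 10² = 100)
((43 - 1*57) + Z)*(-80) = ((43 - 1*57) + 100)*(-80) = ((43 - 57) + 100)*(-80) = (-14 + 100)*(-80) = 86*(-80) = -6880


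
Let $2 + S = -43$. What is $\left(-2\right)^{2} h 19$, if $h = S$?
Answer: $-3420$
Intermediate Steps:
$S = -45$ ($S = -2 - 43 = -45$)
$h = -45$
$\left(-2\right)^{2} h 19 = \left(-2\right)^{2} \left(-45\right) 19 = 4 \left(-45\right) 19 = \left(-180\right) 19 = -3420$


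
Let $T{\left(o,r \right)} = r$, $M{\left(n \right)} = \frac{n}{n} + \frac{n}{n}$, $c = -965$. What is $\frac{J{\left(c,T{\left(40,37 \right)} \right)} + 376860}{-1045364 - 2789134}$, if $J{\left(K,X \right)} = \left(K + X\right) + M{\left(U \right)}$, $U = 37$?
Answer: $- \frac{187967}{1917249} \approx -0.09804$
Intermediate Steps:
$M{\left(n \right)} = 2$ ($M{\left(n \right)} = 1 + 1 = 2$)
$J{\left(K,X \right)} = 2 + K + X$ ($J{\left(K,X \right)} = \left(K + X\right) + 2 = 2 + K + X$)
$\frac{J{\left(c,T{\left(40,37 \right)} \right)} + 376860}{-1045364 - 2789134} = \frac{\left(2 - 965 + 37\right) + 376860}{-1045364 - 2789134} = \frac{-926 + 376860}{-3834498} = 375934 \left(- \frac{1}{3834498}\right) = - \frac{187967}{1917249}$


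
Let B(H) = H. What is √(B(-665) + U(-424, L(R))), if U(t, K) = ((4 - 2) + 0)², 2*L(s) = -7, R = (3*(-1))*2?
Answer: I*√661 ≈ 25.71*I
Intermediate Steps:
R = -6 (R = -3*2 = -6)
L(s) = -7/2 (L(s) = (½)*(-7) = -7/2)
U(t, K) = 4 (U(t, K) = (2 + 0)² = 2² = 4)
√(B(-665) + U(-424, L(R))) = √(-665 + 4) = √(-661) = I*√661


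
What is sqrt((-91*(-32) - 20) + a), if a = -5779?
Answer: I*sqrt(2887) ≈ 53.731*I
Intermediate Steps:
sqrt((-91*(-32) - 20) + a) = sqrt((-91*(-32) - 20) - 5779) = sqrt((2912 - 20) - 5779) = sqrt(2892 - 5779) = sqrt(-2887) = I*sqrt(2887)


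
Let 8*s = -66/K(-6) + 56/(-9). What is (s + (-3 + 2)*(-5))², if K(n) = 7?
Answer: 588289/63504 ≈ 9.2638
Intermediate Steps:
s = -493/252 (s = (-66/7 + 56/(-9))/8 = (-66*⅐ + 56*(-⅑))/8 = (-66/7 - 56/9)/8 = (⅛)*(-986/63) = -493/252 ≈ -1.9563)
(s + (-3 + 2)*(-5))² = (-493/252 + (-3 + 2)*(-5))² = (-493/252 - 1*(-5))² = (-493/252 + 5)² = (767/252)² = 588289/63504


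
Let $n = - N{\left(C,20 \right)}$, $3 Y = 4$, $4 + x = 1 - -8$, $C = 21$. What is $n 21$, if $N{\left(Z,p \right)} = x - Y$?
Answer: $-77$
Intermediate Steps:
$x = 5$ ($x = -4 + \left(1 - -8\right) = -4 + \left(1 + 8\right) = -4 + 9 = 5$)
$Y = \frac{4}{3}$ ($Y = \frac{1}{3} \cdot 4 = \frac{4}{3} \approx 1.3333$)
$N{\left(Z,p \right)} = \frac{11}{3}$ ($N{\left(Z,p \right)} = 5 - \frac{4}{3} = \frac{11}{3}$)
$n = - \frac{11}{3}$ ($n = \left(-1\right) \frac{11}{3} = - \frac{11}{3} \approx -3.6667$)
$n 21 = \left(- \frac{11}{3}\right) 21 = -77$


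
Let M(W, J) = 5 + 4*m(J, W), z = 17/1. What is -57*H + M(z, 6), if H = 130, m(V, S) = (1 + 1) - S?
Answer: -7465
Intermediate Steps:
m(V, S) = 2 - S
z = 17 (z = 17*1 = 17)
M(W, J) = 13 - 4*W (M(W, J) = 5 + 4*(2 - W) = 5 + (8 - 4*W) = 13 - 4*W)
-57*H + M(z, 6) = -57*130 + (13 - 4*17) = -7410 + (13 - 68) = -7410 - 55 = -7465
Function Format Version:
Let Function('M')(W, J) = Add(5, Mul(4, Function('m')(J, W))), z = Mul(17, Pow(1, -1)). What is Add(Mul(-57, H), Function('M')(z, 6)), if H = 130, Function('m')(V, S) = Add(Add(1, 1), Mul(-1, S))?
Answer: -7465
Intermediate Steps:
Function('m')(V, S) = Add(2, Mul(-1, S))
z = 17 (z = Mul(17, 1) = 17)
Function('M')(W, J) = Add(13, Mul(-4, W)) (Function('M')(W, J) = Add(5, Mul(4, Add(2, Mul(-1, W)))) = Add(5, Add(8, Mul(-4, W))) = Add(13, Mul(-4, W)))
Add(Mul(-57, H), Function('M')(z, 6)) = Add(Mul(-57, 130), Add(13, Mul(-4, 17))) = Add(-7410, Add(13, -68)) = Add(-7410, -55) = -7465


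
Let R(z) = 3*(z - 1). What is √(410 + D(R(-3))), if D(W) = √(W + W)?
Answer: √(410 + 2*I*√6) ≈ 20.249 + 0.121*I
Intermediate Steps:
R(z) = -3 + 3*z (R(z) = 3*(-1 + z) = -3 + 3*z)
D(W) = √2*√W (D(W) = √(2*W) = √2*√W)
√(410 + D(R(-3))) = √(410 + √2*√(-3 + 3*(-3))) = √(410 + √2*√(-3 - 9)) = √(410 + √2*√(-12)) = √(410 + √2*(2*I*√3)) = √(410 + 2*I*√6)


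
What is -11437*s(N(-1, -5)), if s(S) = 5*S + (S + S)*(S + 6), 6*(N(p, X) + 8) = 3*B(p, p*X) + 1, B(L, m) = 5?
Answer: 3476848/9 ≈ 3.8632e+5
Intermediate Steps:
N(p, X) = -16/3 (N(p, X) = -8 + (3*5 + 1)/6 = -8 + (15 + 1)/6 = -8 + (⅙)*16 = -8 + 8/3 = -16/3)
s(S) = 5*S + 2*S*(6 + S) (s(S) = 5*S + (2*S)*(6 + S) = 5*S + 2*S*(6 + S))
-11437*s(N(-1, -5)) = -(-182992)*(17 + 2*(-16/3))/3 = -(-182992)*(17 - 32/3)/3 = -(-182992)*19/(3*3) = -11437*(-304/9) = 3476848/9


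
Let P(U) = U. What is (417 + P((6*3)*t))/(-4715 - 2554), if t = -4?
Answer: -115/2423 ≈ -0.047462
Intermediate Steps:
(417 + P((6*3)*t))/(-4715 - 2554) = (417 + (6*3)*(-4))/(-4715 - 2554) = (417 + 18*(-4))/(-7269) = (417 - 72)*(-1/7269) = 345*(-1/7269) = -115/2423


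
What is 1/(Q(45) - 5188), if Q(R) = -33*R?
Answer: -1/6673 ≈ -0.00014986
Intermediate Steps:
1/(Q(45) - 5188) = 1/(-33*45 - 5188) = 1/(-1485 - 5188) = 1/(-6673) = -1/6673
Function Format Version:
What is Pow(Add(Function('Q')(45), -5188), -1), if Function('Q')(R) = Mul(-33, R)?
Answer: Rational(-1, 6673) ≈ -0.00014986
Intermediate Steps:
Pow(Add(Function('Q')(45), -5188), -1) = Pow(Add(Mul(-33, 45), -5188), -1) = Pow(Add(-1485, -5188), -1) = Pow(-6673, -1) = Rational(-1, 6673)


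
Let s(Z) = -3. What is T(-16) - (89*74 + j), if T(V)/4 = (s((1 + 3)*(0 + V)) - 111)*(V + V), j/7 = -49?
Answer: 8349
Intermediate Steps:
j = -343 (j = 7*(-49) = -343)
T(V) = -912*V (T(V) = 4*((-3 - 111)*(V + V)) = 4*(-228*V) = -912*V)
T(-16) - (89*74 + j) = -912*(-16) - (89*74 - 343) = 14592 - (6586 - 343) = 14592 - 1*6243 = 14592 - 6243 = 8349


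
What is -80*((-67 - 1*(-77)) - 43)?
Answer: 2640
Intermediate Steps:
-80*((-67 - 1*(-77)) - 43) = -80*((-67 + 77) - 43) = -80*(10 - 43) = -80*(-33) = 2640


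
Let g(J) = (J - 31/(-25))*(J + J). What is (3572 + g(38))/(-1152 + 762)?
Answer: -81928/4875 ≈ -16.806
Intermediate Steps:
g(J) = 2*J*(31/25 + J) (g(J) = (J - 31*(-1/25))*(2*J) = (J + 31/25)*(2*J) = (31/25 + J)*(2*J) = 2*J*(31/25 + J))
(3572 + g(38))/(-1152 + 762) = (3572 + (2/25)*38*(31 + 25*38))/(-1152 + 762) = (3572 + (2/25)*38*(31 + 950))/(-390) = (3572 + (2/25)*38*981)*(-1/390) = (3572 + 74556/25)*(-1/390) = (163856/25)*(-1/390) = -81928/4875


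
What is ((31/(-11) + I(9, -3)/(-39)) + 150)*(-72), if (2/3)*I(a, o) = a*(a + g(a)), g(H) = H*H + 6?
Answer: -1173240/143 ≈ -8204.5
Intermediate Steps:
g(H) = 6 + H² (g(H) = H² + 6 = 6 + H²)
I(a, o) = 3*a*(6 + a + a²)/2 (I(a, o) = 3*(a*(a + (6 + a²)))/2 = 3*(a*(6 + a + a²))/2 = 3*a*(6 + a + a²)/2)
((31/(-11) + I(9, -3)/(-39)) + 150)*(-72) = ((31/(-11) + ((3/2)*9*(6 + 9 + 9²))/(-39)) + 150)*(-72) = ((31*(-1/11) + ((3/2)*9*(6 + 9 + 81))*(-1/39)) + 150)*(-72) = ((-31/11 + ((3/2)*9*96)*(-1/39)) + 150)*(-72) = ((-31/11 + 1296*(-1/39)) + 150)*(-72) = ((-31/11 - 432/13) + 150)*(-72) = (-5155/143 + 150)*(-72) = (16295/143)*(-72) = -1173240/143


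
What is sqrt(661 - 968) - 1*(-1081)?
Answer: 1081 + I*sqrt(307) ≈ 1081.0 + 17.521*I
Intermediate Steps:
sqrt(661 - 968) - 1*(-1081) = sqrt(-307) + 1081 = I*sqrt(307) + 1081 = 1081 + I*sqrt(307)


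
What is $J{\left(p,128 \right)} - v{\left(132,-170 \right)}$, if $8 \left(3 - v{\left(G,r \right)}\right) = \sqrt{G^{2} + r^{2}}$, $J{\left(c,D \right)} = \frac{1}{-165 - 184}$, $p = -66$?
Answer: $- \frac{1048}{349} + \frac{\sqrt{11581}}{4} \approx 23.901$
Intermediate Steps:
$J{\left(c,D \right)} = - \frac{1}{349}$ ($J{\left(c,D \right)} = \frac{1}{-349} = - \frac{1}{349}$)
$v{\left(G,r \right)} = 3 - \frac{\sqrt{G^{2} + r^{2}}}{8}$
$J{\left(p,128 \right)} - v{\left(132,-170 \right)} = - \frac{1}{349} - \left(3 - \frac{\sqrt{132^{2} + \left(-170\right)^{2}}}{8}\right) = - \frac{1}{349} - \left(3 - \frac{\sqrt{17424 + 28900}}{8}\right) = - \frac{1}{349} - \left(3 - \frac{\sqrt{46324}}{8}\right) = - \frac{1}{349} - \left(3 - \frac{2 \sqrt{11581}}{8}\right) = - \frac{1}{349} - \left(3 - \frac{\sqrt{11581}}{4}\right) = - \frac{1048}{349} + \frac{\sqrt{11581}}{4}$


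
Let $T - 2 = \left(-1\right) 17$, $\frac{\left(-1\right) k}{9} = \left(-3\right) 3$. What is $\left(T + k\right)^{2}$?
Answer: $4356$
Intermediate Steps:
$k = 81$ ($k = - 9 \left(\left(-3\right) 3\right) = \left(-9\right) \left(-9\right) = 81$)
$T = -15$ ($T = 2 - 17 = -15$)
$\left(T + k\right)^{2} = \left(-15 + 81\right)^{2} = 66^{2} = 4356$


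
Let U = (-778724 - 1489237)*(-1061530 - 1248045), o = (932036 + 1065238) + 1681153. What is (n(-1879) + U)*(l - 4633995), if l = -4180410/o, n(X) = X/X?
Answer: -89286430504107232620764400/3678427 ≈ -2.4273e+19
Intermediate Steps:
n(X) = 1
o = 3678427 (o = 1997274 + 1681153 = 3678427)
l = -4180410/3678427 ≈ -1.1365
U = 5238026026575 (U = -2267961*(-2309575) = 5238026026575)
(n(-1879) + U)*(l - 4633995) = (1 + 5238026026575)*(-4180410/3678427 - 4633995) = 5238026026576*(-17045816506275/3678427) = -89286430504107232620764400/3678427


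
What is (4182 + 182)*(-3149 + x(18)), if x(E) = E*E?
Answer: -12328300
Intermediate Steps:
x(E) = E²
(4182 + 182)*(-3149 + x(18)) = (4182 + 182)*(-3149 + 18²) = 4364*(-3149 + 324) = 4364*(-2825) = -12328300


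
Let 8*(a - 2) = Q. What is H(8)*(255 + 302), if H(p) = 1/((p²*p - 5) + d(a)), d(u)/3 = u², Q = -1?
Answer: 35648/33123 ≈ 1.0762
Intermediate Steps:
a = 15/8 (a = 2 + (⅛)*(-1) = 2 - ⅛ = 15/8 ≈ 1.8750)
d(u) = 3*u²
H(p) = 1/(355/64 + p³) (H(p) = 1/((p²*p - 5) + 3*(15/8)²) = 1/((p³ - 5) + 3*(225/64)) = 1/((-5 + p³) + 675/64) = 1/(355/64 + p³))
H(8)*(255 + 302) = (64/(355 + 64*8³))*(255 + 302) = (64/(355 + 64*512))*557 = (64/(355 + 32768))*557 = (64/33123)*557 = 35648/33123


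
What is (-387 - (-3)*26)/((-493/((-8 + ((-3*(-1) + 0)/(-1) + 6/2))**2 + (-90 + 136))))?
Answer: 33990/493 ≈ 68.945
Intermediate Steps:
(-387 - (-3)*26)/((-493/((-8 + ((-3*(-1) + 0)/(-1) + 6/2))**2 + (-90 + 136)))) = (-387 - 1*(-78))/((-493/((-8 + ((3 + 0)*(-1) + 6*(1/2)))**2 + 46))) = (-387 + 78)/((-493/((-8 + (3*(-1) + 3))**2 + 46))) = -(-14214/493 - 309*(-8 + (-3 + 3))**2/493) = -(-14214/493 - 309*(-8 + 0)**2/493) = -309/((-493/((-8)**2 + 46))) = -309/((-493/(64 + 46))) = -309/((-493/110)) = -309/((-493*1/110)) = -309/(-493/110) = -309*(-110/493) = 33990/493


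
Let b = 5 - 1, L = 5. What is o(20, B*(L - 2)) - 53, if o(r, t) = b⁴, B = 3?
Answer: 203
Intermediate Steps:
b = 4
o(r, t) = 256 (o(r, t) = 4⁴ = 256)
o(20, B*(L - 2)) - 53 = 256 - 53 = 203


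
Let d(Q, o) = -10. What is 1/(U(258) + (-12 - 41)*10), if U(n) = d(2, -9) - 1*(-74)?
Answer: -1/466 ≈ -0.0021459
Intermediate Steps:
U(n) = 64 (U(n) = -10 - 1*(-74) = -10 + 74 = 64)
1/(U(258) + (-12 - 41)*10) = 1/(64 + (-12 - 41)*10) = 1/(64 - 53*10) = 1/(64 - 530) = 1/(-466) = -1/466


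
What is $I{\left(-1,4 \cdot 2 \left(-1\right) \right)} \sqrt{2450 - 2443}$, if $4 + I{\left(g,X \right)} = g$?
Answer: $- 5 \sqrt{7} \approx -13.229$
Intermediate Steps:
$I{\left(g,X \right)} = -4 + g$
$I{\left(-1,4 \cdot 2 \left(-1\right) \right)} \sqrt{2450 - 2443} = \left(-4 - 1\right) \sqrt{2450 - 2443} = - 5 \sqrt{7}$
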